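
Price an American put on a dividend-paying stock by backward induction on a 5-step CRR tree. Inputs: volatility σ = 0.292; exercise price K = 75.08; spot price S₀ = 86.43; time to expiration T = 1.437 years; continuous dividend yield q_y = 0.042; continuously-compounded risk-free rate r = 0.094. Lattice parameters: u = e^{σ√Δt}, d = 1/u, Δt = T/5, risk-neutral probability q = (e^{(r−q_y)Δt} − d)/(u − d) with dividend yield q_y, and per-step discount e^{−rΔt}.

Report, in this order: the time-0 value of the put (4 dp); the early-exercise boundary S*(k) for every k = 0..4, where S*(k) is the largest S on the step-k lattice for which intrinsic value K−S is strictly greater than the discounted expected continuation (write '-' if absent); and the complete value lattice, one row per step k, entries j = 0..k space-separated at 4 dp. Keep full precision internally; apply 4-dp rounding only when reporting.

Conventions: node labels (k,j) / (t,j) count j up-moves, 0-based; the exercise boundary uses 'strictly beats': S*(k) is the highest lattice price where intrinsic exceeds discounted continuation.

price = 4.4169
boundary = - - - 54.0394 63.1968
tree:
4.4169
7.6965 1.4890
13.0101 2.9816 0.1283
21.0406 5.9589 0.2683 0.0000
28.8710 11.8832 0.5612 0.0000 0.0000
35.5669 21.0406 1.1740 0.0000 0.0000 0.0000

Δt=0.28740  u=1.16946  d=0.85510  q=0.50884  discount=0.97335
step 5 (expiry): payoffs max(K−S,0) = 35.5669 21.0406 1.1740 0.0000 0.0000 0.0000
step 4: (k=4,j=0): S=46.2090, K−S=28.8710, hold=27.4243 ⇒ V=28.8710 exercise | (k=4,j=1): S=63.1968, K−S=11.8832, hold=10.6402 ⇒ V=11.8832 exercise | (k=4,j=2): S=86.4300, K−S=0.0000, hold=0.5612 ⇒ V=0.5612 continue | (k=4,j=3): S=118.2044, K−S=0.0000, hold=0.0000 ⇒ V=0.0000 continue | (k=4,j=4): S=161.6601, K−S=0.0000, hold=0.0000 ⇒ V=0.0000 continue  boundary S*=63.1968
step 3: (k=3,j=0): S=54.0394, K−S=21.0406, hold=19.6878 ⇒ V=21.0406 exercise | (k=3,j=1): S=73.9060, K−S=1.1740, hold=5.9589 ⇒ V=5.9589 continue | (k=3,j=2): S=101.0762, K−S=0.0000, hold=0.2683 ⇒ V=0.2683 continue | (k=3,j=3): S=138.2351, K−S=0.0000, hold=0.0000 ⇒ V=0.0000 continue  boundary S*=54.0394
step 2: (k=2,j=0): S=63.1968, K−S=11.8832, hold=13.0101 ⇒ V=13.0101 continue | (k=2,j=1): S=86.4300, K−S=0.0000, hold=2.9816 ⇒ V=2.9816 continue | (k=2,j=2): S=118.2044, K−S=0.0000, hold=0.1283 ⇒ V=0.1283 continue  boundary S*=-
step 1: (k=1,j=0): S=73.9060, K−S=1.1740, hold=7.6965 ⇒ V=7.6965 continue | (k=1,j=1): S=101.0762, K−S=0.0000, hold=1.4890 ⇒ V=1.4890 continue  boundary S*=-
step 0: (k=0,j=0): S=86.4300, K−S=0.0000, hold=4.4169 ⇒ V=4.4169 continue  boundary S*=-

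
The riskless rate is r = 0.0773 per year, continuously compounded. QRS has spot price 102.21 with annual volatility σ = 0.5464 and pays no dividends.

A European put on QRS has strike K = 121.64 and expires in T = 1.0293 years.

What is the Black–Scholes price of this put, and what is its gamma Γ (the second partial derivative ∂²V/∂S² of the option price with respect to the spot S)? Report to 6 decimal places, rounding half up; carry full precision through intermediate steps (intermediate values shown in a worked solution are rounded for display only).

σ√T = 0.5464·√1.0293 = 0.554347
d₁ = (ln(S/K) + (r+σ²/2)T) / (σ√T) = (ln(102.21/121.64) + (0.0773+0.5464²/2)·1.0293) / 0.554347 = (-0.174036 + 0.233215) / 0.554347 = 0.106754
d₂ = d₁ − σ√T = 0.106754 − 0.554347 = -0.447593
e^{−rT} = 0.923518
N(−d₁) = 0.457492,  N(−d₂) = 0.672776
Put price V = K·e^{−rT}·N(−d₂) − S·N(−d₁) = 75.577515 − 46.760259 = 28.817256
φ(d₁) = (1/√(2π))·e^{−d₁²/2} = 0.396675
Γ = φ(d₁) / (S·σ·√T) = 0.007001

price = 28.817256
Γ = 0.007001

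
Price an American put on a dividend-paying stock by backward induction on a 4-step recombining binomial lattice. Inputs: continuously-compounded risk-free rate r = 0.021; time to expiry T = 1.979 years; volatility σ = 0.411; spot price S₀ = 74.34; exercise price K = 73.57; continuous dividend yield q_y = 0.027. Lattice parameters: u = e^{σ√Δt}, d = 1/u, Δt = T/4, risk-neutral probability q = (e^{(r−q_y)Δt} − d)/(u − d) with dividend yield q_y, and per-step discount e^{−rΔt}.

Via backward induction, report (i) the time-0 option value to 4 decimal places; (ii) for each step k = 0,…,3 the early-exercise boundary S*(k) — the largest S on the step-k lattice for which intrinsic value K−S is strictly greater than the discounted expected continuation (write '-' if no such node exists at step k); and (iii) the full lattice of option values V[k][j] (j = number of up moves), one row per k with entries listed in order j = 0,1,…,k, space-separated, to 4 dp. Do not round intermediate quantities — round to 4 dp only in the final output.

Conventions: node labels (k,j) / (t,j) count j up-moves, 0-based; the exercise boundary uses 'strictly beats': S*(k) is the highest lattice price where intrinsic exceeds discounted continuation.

Δt=0.49475, u=1.33521, d=0.74894, q=0.42317, disc=e^(-rΔt)=0.98966
k=4 terminal: V=max(K-S,0) → 50.1806 31.8714 0.0000 0.0000 0.0000
k=3: j=0 S=31.2299 intr=42.3401 cont=41.9941 V=42.3401[EX]; j=1 S=55.6765 intr=17.8935 cont=18.1944 V=18.1944[hold]; j=2 S=99.2598 intr=0.0000 cont=0.0000 V=0.0000[hold]; j=3 S=176.9598 intr=0.0000 cont=0.0000 V=0.0000[hold]  S*(3)=31.2299
k=2: j=0 S=41.6986 intr=31.8714 cont=31.7903 V=31.8714[EX]; j=1 S=74.3400 intr=0.0000 cont=10.3866 V=10.3866[hold]; j=2 S=132.5330 intr=0.0000 cont=0.0000 V=0.0000[hold]  S*(2)=41.6986
k=1: j=0 S=55.6765 intr=17.8935 cont=22.5442 V=22.5442[hold]; j=1 S=99.2598 intr=0.0000 cont=5.9294 V=5.9294[hold]  S*(1)=-
k=0: j=0 S=74.3400 intr=0.0000 cont=15.3529 V=15.3529[hold]  S*(0)=-

price = 15.3529
boundary = - - 41.6986 31.2299
tree:
15.3529
22.5442 5.9294
31.8714 10.3866 0.0000
42.3401 18.1944 0.0000 0.0000
50.1806 31.8714 0.0000 0.0000 0.0000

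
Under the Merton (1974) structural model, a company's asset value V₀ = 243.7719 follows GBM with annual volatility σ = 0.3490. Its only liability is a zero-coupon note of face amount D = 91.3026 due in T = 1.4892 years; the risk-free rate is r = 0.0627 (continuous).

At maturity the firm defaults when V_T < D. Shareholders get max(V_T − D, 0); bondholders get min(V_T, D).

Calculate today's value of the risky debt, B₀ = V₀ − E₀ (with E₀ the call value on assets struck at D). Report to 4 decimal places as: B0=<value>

B0=83.0530

Work the structural quantities from V₀ = 243.7719 against face 91.3026:
d₁ = [ln(V₀/D) + (r + σ²/2)T] / (σ√T)
   = [ln(243.7719/91.3026) + (0.0627 + 0.5·0.3490²)·1.4892] / (0.3490·√1.4892)
   = [0.982054 + 0.184066] / 0.425894 = 2.738048
d₂ = d₁ − σ√T = 2.738048 − 0.425894 = 2.312154
N(d₁) = 0.996910,  N(d₂) = 0.989615,  e^(−rT) = 0.910854
E₀ = V₀·N(d₁) − D·e^(−rT)·N(d₂)
   = 243.7719·0.996910 − 91.3026·0.910854·0.989615 = 160.718879
B₀ = V₀ − E₀ = 243.7719 − 160.718879 = 83.053021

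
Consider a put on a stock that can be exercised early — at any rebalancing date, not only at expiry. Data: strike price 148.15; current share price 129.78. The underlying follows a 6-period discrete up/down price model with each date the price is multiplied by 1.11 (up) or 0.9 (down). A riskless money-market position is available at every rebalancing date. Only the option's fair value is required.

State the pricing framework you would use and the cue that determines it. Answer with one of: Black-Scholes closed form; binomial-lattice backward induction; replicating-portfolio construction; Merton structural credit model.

Key observation: early exercise of the strike-148.15 put must be checked at each of the 6 dates (spot 129.78), which forces a node-by-node comparison of intrinsic and continuation value backward from expiry.

framework: binomial-lattice backward induction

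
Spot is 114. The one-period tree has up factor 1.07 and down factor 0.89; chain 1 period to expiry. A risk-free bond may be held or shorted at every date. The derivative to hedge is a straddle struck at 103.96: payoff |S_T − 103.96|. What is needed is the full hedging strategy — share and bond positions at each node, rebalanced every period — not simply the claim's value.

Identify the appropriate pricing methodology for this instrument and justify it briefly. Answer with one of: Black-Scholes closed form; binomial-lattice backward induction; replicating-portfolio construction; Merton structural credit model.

framework: replicating-portfolio construction

Key observation: the task asks for the hedge itself — share and bond holdings at every node of the 1-period tree on spot 114 with factors 1.07/0.89 — which is exactly what the replicating-portfolio construction produces.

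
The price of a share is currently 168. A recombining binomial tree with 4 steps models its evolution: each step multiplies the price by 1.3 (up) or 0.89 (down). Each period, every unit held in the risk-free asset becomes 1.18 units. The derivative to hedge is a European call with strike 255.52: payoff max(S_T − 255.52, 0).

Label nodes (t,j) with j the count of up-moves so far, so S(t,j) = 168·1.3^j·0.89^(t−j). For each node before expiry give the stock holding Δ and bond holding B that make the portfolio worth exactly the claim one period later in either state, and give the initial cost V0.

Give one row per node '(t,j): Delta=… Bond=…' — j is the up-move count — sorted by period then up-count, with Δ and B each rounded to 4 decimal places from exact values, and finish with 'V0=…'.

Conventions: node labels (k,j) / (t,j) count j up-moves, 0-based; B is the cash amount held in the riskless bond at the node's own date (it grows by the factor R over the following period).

No-arbitrage ⇒ martingale measure with p* = (R−d)/(u−d) = 0.7073.
Payoffs at expiry: V(4,0)=0.0000, V(4,1)=0.0000, V(4,2)=0.0000, V(4,3)=72.9754, V(4,4)=224.3048
Node (3,0) S=118.4348: V=(p*·0.0000+(1−p*)·0.0000)/1.18=0.0000; Δ=(0.0000−0.0000)/(153.9652−105.4070)=0.0000; B=V−Δ·S=0.0000
Node (3,1) S=172.9946: V=(p*·0.0000+(1−p*)·0.0000)/1.18=0.0000; Δ=(0.0000−0.0000)/(224.8930−153.9652)=0.0000; B=V−Δ·S=0.0000
Node (3,2) S=252.6888: V=(p*·72.9754+(1−p*)·0.0000)/1.18=43.7430; Δ=(72.9754−0.0000)/(328.4954−224.8930)=0.7044; B=V−Δ·S=-134.2458
Node (3,3) S=369.0960: V=(p*·224.3048+(1−p*)·72.9754)/1.18=152.5536; Δ=(224.3048−72.9754)/(479.8248−328.4954)=1.0000; B=V−Δ·S=-216.5424
Node (2,0) S=133.0728: V=(p*·0.0000+(1−p*)·0.0000)/1.18=0.0000; Δ=(0.0000−0.0000)/(172.9946−118.4348)=0.0000; B=V−Δ·S=0.0000
Node (2,1) S=194.3760: V=(p*·43.7430+(1−p*)·0.0000)/1.18=26.2205; Δ=(43.7430−0.0000)/(252.6888−172.9946)=0.5489; B=V−Δ·S=-80.4698
Node (2,2) S=283.9200: V=(p*·152.5536+(1−p*)·43.7430)/1.18=102.2937; Δ=(152.5536−43.7430)/(369.0960−252.6888)=0.9347; B=V−Δ·S=-163.0980
Node (1,0) S=149.5200: V=(p*·26.2205+(1−p*)·0.0000)/1.18=15.7171; Δ=(26.2205−0.0000)/(194.3760−133.0728)=0.4277; B=V−Δ·S=-48.2353
Node (1,1) S=218.4000: V=(p*·102.2937+(1−p*)·26.2205)/1.18=67.8207; Δ=(102.2937−26.2205)/(283.9200−194.3760)=0.8496; B=V−Δ·S=-117.7238
Node (0,0) S=168.0000: V=(p*·67.8207+(1−p*)·15.7171)/1.18=44.5516; Δ=(67.8207−15.7171)/(218.4000−149.5200)=0.7564; B=V−Δ·S=-82.5303
Verification: the root portfolio costs Δ(0,0)·S0 + B(0,0) = 44.5516, matching V0.

(0,0): Delta=0.7564 Bond=-82.5303
(1,0): Delta=0.4277 Bond=-48.2353
(1,1): Delta=0.8496 Bond=-117.7238
(2,0): Delta=0.0000 Bond=0.0000
(2,1): Delta=0.5489 Bond=-80.4698
(2,2): Delta=0.9347 Bond=-163.0980
(3,0): Delta=0.0000 Bond=0.0000
(3,1): Delta=0.0000 Bond=0.0000
(3,2): Delta=0.7044 Bond=-134.2458
(3,3): Delta=1.0000 Bond=-216.5424
V0=44.5516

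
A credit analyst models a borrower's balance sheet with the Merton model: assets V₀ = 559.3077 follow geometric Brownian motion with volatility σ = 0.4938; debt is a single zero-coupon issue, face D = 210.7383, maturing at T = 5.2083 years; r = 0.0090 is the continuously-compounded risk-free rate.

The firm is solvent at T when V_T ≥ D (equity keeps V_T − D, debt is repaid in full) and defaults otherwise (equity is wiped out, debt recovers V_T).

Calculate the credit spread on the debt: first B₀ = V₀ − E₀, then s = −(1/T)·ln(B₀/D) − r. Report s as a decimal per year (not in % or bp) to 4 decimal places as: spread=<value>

spread=0.0355

With assets at 559.3077 and a single debt payment of 210.7383 at 5.2083 years:
d₁ = [ln(V₀/D) + (r + σ²/2)T] / (σ√T)
   = [ln(559.3077/210.7383) + (0.0090 + 0.5·0.4938²)·5.2083] / (0.4938·√5.2083)
   = [0.976083 + 0.681867] / 1.126936 = 1.471201
d₂ = d₁ − σ√T = 1.471201 − 1.126936 = 0.344266
N(d₁) = 0.929382,  N(d₂) = 0.634677,  e^(−rT) = 0.954207
E₀ = V₀·N(d₁) − D·e^(−rT)·N(d₂)
   = 559.3077·0.929382 − 210.7383·0.954207·0.634677 = 392.184464
B₀ = V₀ − E₀ = 559.3077 − 392.184464 = 167.123236
spread = −(1/T)·ln(B₀/D) − r = −(1/5.2083)·ln(167.123236/210.7383) − 0.0090 = 0.03552232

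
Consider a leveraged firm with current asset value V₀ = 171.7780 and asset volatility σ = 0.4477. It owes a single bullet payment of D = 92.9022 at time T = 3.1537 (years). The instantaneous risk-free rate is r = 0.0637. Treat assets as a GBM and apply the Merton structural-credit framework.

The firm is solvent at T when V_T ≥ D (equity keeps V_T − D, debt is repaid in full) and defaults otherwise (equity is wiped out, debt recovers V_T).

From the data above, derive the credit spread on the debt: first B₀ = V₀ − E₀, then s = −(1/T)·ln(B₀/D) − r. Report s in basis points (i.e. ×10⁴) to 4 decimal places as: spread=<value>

With assets at 171.7780 and a single debt payment of 92.9022 at 3.1537 years:
d₁ = [ln(V₀/D) + (r + σ²/2)T] / (σ√T)
   = [ln(171.7780/92.9022) + (0.0637 + 0.5·0.4477²)·3.1537] / (0.4477·√3.1537)
   = [0.614656 + 0.516947] / 0.795055 = 1.423301
d₂ = d₁ − σ√T = 1.423301 − 0.795055 = 0.628246
N(d₁) = 0.922676,  N(d₂) = 0.735078,  e^(−rT) = 0.818002
E₀ = V₀·N(d₁) − D·e^(−rT)·N(d₂)
   = 171.7780·0.922676 − 92.9022·0.818002·0.735078 = 102.633676
B₀ = V₀ − E₀ = 171.7780 − 102.633676 = 69.144324
spread = −(1/T)·ln(B₀/D) − r = −(1/3.1537)·ln(69.144324/92.9022) − 0.0637 = 0.02995233
in basis points: 0.02995233 × 10⁴ = 299.5233 bp

spread=299.5233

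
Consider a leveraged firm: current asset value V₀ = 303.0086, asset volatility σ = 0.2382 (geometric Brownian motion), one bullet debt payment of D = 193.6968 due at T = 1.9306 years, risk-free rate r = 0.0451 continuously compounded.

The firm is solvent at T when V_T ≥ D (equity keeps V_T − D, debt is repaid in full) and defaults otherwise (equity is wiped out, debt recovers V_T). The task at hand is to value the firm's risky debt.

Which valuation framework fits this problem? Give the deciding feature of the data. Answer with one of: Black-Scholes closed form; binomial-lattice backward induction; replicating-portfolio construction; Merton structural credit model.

framework: Merton structural credit model

Key observation: assets follow a GBM and default happens iff V_T < 193.6968; valuing claims on that split (equity as a call, risky debt as the residual) is the structural model's definition.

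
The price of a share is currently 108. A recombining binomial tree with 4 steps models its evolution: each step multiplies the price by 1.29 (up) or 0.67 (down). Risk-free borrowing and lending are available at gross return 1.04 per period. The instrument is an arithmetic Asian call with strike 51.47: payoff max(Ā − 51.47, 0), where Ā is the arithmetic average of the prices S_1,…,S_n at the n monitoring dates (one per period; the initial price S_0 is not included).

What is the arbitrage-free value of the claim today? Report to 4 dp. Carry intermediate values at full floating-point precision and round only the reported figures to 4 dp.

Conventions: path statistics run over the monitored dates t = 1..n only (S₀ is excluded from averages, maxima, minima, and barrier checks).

price = 58.1937

Risk-neutral up-probability p* = (R−d)/(u−d) = (1.04−0.67)/(1.29−0.67) = 0.5968; the claim prices as the p*-weighted sum of path payoffs discounted by R^4.
Enumerate all 2^4 = 16 price paths (U = up ×1.29, D = down ×0.67); each path with k up-moves has probability p*^k·(1−p*)^(4−k).
DDDD: Ā=43.7717, payoff=0.0000, prob=0.026436
UDDD: Ā=84.2769, payoff=32.8069, prob=0.039125
DUDD: Ā=67.5369, payoff=16.0669, prob=0.039125
UUDD: Ā=130.0337, payoff=78.5637, prob=0.057905
DDUD: Ā=56.3211, payoff=4.8511, prob=0.039125
UDUD: Ā=108.4391, payoff=56.9691, prob=0.057905
DUUD: Ā=91.6991, payoff=40.2291, prob=0.057905
UUUD: Ā=176.5549, payoff=125.0849, prob=0.085700
DDDU: Ā=48.8065, payoff=0.0000, prob=0.039125
UDDU: Ā=93.9707, payoff=42.5007, prob=0.057905
DUDU: Ā=77.2307, payoff=25.7607, prob=0.057905
UUDU: Ā=148.6979, payoff=97.2279, prob=0.085700
DDUU: Ā=66.0149, payoff=14.5449, prob=0.057905
UDUU: Ā=127.1033, payoff=75.6333, prob=0.085700
DUUU: Ā=110.3633, payoff=58.8933, prob=0.085700
UUUU: Ā=212.4905, payoff=161.0205, prob=0.126835
Price = Σ prob·payoff / R^4 = 68.078431 / 1.169859 = 58.1937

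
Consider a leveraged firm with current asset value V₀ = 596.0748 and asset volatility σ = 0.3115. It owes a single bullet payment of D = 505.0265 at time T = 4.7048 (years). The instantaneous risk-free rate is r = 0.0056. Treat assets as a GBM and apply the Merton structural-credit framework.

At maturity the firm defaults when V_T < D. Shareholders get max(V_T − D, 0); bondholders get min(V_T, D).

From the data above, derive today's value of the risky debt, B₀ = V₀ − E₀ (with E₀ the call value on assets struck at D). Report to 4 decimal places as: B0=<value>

B0=394.5567

Equity is a call on the firm's assets struck at D = 505.0265:
d₁ = [ln(V₀/D) + (r + σ²/2)T] / (σ√T)
   = [ln(596.0748/505.0265) + (0.0056 + 0.5·0.3115²)·4.7048] / (0.3115·√4.7048)
   = [0.165755 + 0.254606] / 0.675661 = 0.622148
d₂ = d₁ − σ√T = 0.622148 − 0.675661 = -0.053513
N(d₁) = 0.733078,  N(d₂) = 0.478662,  e^(−rT) = 0.973997
E₀ = V₀·N(d₁) − D·e^(−rT)·N(d₂)
   = 596.0748·0.733078 − 505.0265·0.973997·0.478662 = 201.518145
B₀ = V₀ − E₀ = 596.0748 − 201.518145 = 394.556655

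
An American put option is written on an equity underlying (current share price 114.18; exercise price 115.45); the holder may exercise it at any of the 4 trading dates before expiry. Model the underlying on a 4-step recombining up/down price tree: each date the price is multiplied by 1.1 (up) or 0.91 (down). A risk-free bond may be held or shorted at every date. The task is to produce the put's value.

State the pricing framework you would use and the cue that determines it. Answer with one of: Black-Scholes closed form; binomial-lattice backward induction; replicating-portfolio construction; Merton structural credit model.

framework: binomial-lattice backward induction

Key observation: with exercise allowed before expiry on a discrete up/down model (4 steps from spot 114.18), the strike-115.45 put's value must be rolled back through the tree testing early exercise at each node.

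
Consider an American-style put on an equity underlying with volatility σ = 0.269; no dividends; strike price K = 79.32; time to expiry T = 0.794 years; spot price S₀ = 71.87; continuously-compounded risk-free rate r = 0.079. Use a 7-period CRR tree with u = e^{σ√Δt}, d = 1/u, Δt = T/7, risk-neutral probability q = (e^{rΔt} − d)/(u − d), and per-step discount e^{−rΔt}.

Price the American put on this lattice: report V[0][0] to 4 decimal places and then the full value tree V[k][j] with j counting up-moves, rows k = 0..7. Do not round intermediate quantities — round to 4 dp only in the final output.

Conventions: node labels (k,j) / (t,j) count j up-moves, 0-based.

params: Δt=0.11343 u=1.09483 d=0.91339 q=0.52698 e^(-rΔt)=0.99108
t_7 payoffs: 41.2022 33.6302 24.5541 13.6750 0.6347 0.0000 0.0000 0.0000
k=6: node(6,0) S=41.7324 payoff=37.5876 vs cont=36.8800 → 37.5876 [stop]  node(6,1) S=50.0224 payoff=29.2976 vs cont=28.5900 → 29.2976 [stop]  node(6,2) S=59.9592 payoff=19.3608 vs cont=18.6532 → 19.3608 [stop]  node(6,3) S=71.8700 payoff=7.4500 vs cont=6.7424 → 7.4500 [stop]  node(6,4) S=86.1468 payoff=0.0000 vs cont=0.2976 → 0.2976 [wait]  node(6,5) S=103.2596 payoff=0.0000 vs cont=0.0000 → 0.0000 [wait]  node(6,6) S=123.7719 payoff=0.0000 vs cont=0.0000 → 0.0000 [wait]
k=5: node(5,0) S=45.6898 payoff=33.6302 vs cont=32.9226 → 33.6302 [stop]  node(5,1) S=54.7659 payoff=24.5541 vs cont=23.8465 → 24.5541 [stop]  node(5,2) S=65.6450 payoff=13.6750 vs cont=12.9674 → 13.6750 [stop]  node(5,3) S=78.6853 payoff=0.6347 vs cont=3.6480 → 3.6480 [wait]  node(5,4) S=94.3159 payoff=0.0000 vs cont=0.1395 → 0.1395 [wait]  node(5,5) S=113.0515 payoff=0.0000 vs cont=0.0000 → 0.0000 [wait]
k=4: node(4,0) S=50.0224 payoff=29.2976 vs cont=28.5900 → 29.2976 [stop]  node(4,1) S=59.9592 payoff=19.3608 vs cont=18.6532 → 19.3608 [stop]  node(4,2) S=71.8700 payoff=7.4500 vs cont=8.3162 → 8.3162 [wait]  node(4,3) S=86.1468 payoff=0.0000 vs cont=1.7831 → 1.7831 [wait]  node(4,4) S=103.2596 payoff=0.0000 vs cont=0.0654 → 0.0654 [wait]
k=3: node(3,0) S=54.7659 payoff=24.5541 vs cont=23.8465 → 24.5541 [stop]  node(3,1) S=65.6450 payoff=13.6750 vs cont=13.4197 → 13.6750 [stop]  node(3,2) S=78.6853 payoff=0.6347 vs cont=4.8299 → 4.8299 [wait]  node(3,3) S=94.3159 payoff=0.0000 vs cont=0.8701 → 0.8701 [wait]
k=2: node(2,0) S=59.9592 payoff=19.3608 vs cont=18.6532 → 19.3608 [stop]  node(2,1) S=71.8700 payoff=7.4500 vs cont=8.9334 → 8.9334 [wait]  node(2,2) S=86.1468 payoff=0.0000 vs cont=2.7187 → 2.7187 [wait]
k=1: node(1,0) S=65.6450 payoff=13.6750 vs cont=13.7421 → 13.7421 [wait]  node(1,1) S=78.6853 payoff=0.6347 vs cont=5.6079 → 5.6079 [wait]
k=0: node(0,0) S=71.8700 payoff=7.4500 vs cont=9.3713 → 9.3713 [wait]

price = 9.3713
tree:
9.3713
13.7421 5.6079
19.3608 8.9334 2.7187
24.5541 13.6750 4.8299 0.8701
29.2976 19.3608 8.3162 1.7831 0.0654
33.6302 24.5541 13.6750 3.6480 0.1395 0.0000
37.5876 29.2976 19.3608 7.4500 0.2976 0.0000 0.0000
41.2022 33.6302 24.5541 13.6750 0.6347 0.0000 0.0000 0.0000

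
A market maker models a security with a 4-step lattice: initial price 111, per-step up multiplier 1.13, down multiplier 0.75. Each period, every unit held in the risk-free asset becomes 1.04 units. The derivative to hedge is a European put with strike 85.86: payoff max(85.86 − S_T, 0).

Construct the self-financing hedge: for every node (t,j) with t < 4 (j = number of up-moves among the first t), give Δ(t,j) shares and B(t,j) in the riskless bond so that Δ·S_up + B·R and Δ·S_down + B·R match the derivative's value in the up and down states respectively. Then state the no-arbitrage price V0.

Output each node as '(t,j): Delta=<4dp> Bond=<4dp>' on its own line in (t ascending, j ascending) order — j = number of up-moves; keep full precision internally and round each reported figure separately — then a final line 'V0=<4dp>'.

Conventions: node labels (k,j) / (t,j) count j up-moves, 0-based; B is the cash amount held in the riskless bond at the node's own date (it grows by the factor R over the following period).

Since d<R<u, set p* = (R−d)/(u−d) = 0.7632; price each node as the discounted p*-expectation of its children.
Expiry values: V(4,0)=50.7389, V(4,1)=32.9442, V(4,2)=6.1336, V(4,3)=0.0000, V(4,4)=0.0000
(3,0): S=46.8281. Δ = (V_up−V_dn)/(S_up−S_dn) = (32.9442−50.7389)/(52.9158−35.1211) = -1.0000. V = [p*·32.9442 + (1−p*)·50.7389]/1.04 = 35.7296. B = V − Δ·S = 82.5577.
(3,1): S=70.5544. Δ = (V_up−V_dn)/(S_up−S_dn) = (6.1336−32.9442)/(79.7264−52.9158) = -1.0000. V = [p*·6.1336 + (1−p*)·32.9442]/1.04 = 12.0033. B = V − Δ·S = 82.5577.
(3,2): S=106.3019. Δ = (V_up−V_dn)/(S_up−S_dn) = (0.0000−6.1336)/(120.1212−79.7264) = -0.1518. V = [p*·0.0000 + (1−p*)·6.1336]/1.04 = 1.3968. B = V − Δ·S = 17.5377.
(3,3): S=160.1616. Δ = (V_up−V_dn)/(S_up−S_dn) = (0.0000−0.0000)/(180.9826−120.1212) = 0.0000. V = [p*·0.0000 + (1−p*)·0.0000]/1.04 = 0.0000. B = V − Δ·S = 0.0000.
(2,0): S=62.4375. Δ = (V_up−V_dn)/(S_up−S_dn) = (12.0033−35.7296)/(70.5544−46.8281) = -1.0000. V = [p*·12.0033 + (1−p*)·35.7296]/1.04 = 16.9449. B = V − Δ·S = 79.3824.
(2,1): S=94.0725. Δ = (V_up−V_dn)/(S_up−S_dn) = (1.3968−12.0033)/(106.3019−70.5544) = -0.2967. V = [p*·1.3968 + (1−p*)·12.0033]/1.04 = 3.7585. B = V − Δ·S = 31.6704.
(2,2): S=141.7359. Δ = (V_up−V_dn)/(S_up−S_dn) = (0.0000−1.3968)/(160.1616−106.3019) = -0.0259. V = [p*·0.0000 + (1−p*)·1.3968]/1.04 = 0.3181. B = V − Δ·S = 3.9939.
(1,0): S=83.2500. Δ = (V_up−V_dn)/(S_up−S_dn) = (3.7585−16.9449)/(94.0725−62.4375) = -0.4168. V = [p*·3.7585 + (1−p*)·16.9449]/1.04 = 6.6169. B = V − Δ·S = 41.3179.
(1,1): S=125.4300. Δ = (V_up−V_dn)/(S_up−S_dn) = (0.3181−3.7585)/(141.7359−94.0725) = -0.0722. V = [p*·0.3181 + (1−p*)·3.7585]/1.04 = 1.0894. B = V − Δ·S = 10.1431.
(0,0): S=111.0000. Δ = (V_up−V_dn)/(S_up−S_dn) = (1.0894−6.6169)/(125.4300−83.2500) = -0.1310. V = [p*·1.0894 + (1−p*)·6.6169]/1.04 = 2.3063. B = V − Δ·S = 16.8525.
Check: Δ(0,0)·S0 + B(0,0) = 2.3063 = V0.

(0,0): Delta=-0.1310 Bond=16.8525
(1,0): Delta=-0.4168 Bond=41.3179
(1,1): Delta=-0.0722 Bond=10.1431
(2,0): Delta=-1.0000 Bond=79.3824
(2,1): Delta=-0.2967 Bond=31.6704
(2,2): Delta=-0.0259 Bond=3.9939
(3,0): Delta=-1.0000 Bond=82.5577
(3,1): Delta=-1.0000 Bond=82.5577
(3,2): Delta=-0.1518 Bond=17.5377
(3,3): Delta=0.0000 Bond=0.0000
V0=2.3063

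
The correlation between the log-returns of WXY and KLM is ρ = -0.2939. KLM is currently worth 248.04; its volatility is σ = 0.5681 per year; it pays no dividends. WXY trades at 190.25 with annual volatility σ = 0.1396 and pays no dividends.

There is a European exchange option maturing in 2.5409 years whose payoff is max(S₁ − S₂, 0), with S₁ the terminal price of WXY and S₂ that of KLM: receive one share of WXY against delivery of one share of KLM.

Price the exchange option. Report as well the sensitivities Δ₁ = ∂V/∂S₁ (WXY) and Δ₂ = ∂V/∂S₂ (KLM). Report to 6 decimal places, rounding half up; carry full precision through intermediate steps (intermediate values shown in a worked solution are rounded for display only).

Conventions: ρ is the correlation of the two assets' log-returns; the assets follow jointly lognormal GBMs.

σ_eff = √(σ₁² + σ₂² − 2ρσ₁σ₂) = √(0.1396² + 0.5681² − 2·-0.2939·0.1396·0.5681) = 0.623572
d₁ = (ln(S₁/S₂) + (q₂ − q₁ + σ_eff²/2)T) / (σ_eff√T) = (ln(190.25/248.04) + (0.0 − 0.0 + 0.194421)·2.5409) / 0.993987 = 0.230138
d₂ = d₁ − σ_eff√T = 0.230138 − 0.993987 = -0.763849
N(d₁) = 0.591008,  N(d₂) = 0.222479
V = S₁·e^{−q₁T}·N(d₁) − S₂·e^{−q₂T}·N(d₂) = 112.439188 − 55.183593 = 57.255595
Key observation: no risk-free rate is needed — with the second asset as numeraire the exchange option is a call on the ratio S₁/S₂, and r cancels out of the value.
Δ₁ = e^{−q₁T}·N(d₁) = 0.591008;  Δ₂ = −e^{−q₂T}·N(d₂) = -0.222479

exchange price = 57.255595
Δ1 = 0.591008
Δ2 = -0.222479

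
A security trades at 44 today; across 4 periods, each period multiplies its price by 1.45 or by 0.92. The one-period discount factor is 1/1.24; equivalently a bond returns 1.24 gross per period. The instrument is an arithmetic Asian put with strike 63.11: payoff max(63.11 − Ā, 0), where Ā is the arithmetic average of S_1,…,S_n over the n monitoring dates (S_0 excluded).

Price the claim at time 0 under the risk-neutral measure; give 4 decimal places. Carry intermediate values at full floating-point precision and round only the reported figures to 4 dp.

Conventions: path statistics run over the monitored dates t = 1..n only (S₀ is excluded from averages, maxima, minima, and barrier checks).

price = 1.6114

Set p* = 0.6038 (from d < R < u); the path-dependent value is the discounted p*-expectation over all price paths.
Enumerate all 2^4 = 16 price paths (U = up ×1.45, D = down ×0.92); each path with k up-moves has probability p*^k·(1−p*)^(4−k).
DDDD: Ā=35.8763, payoff=27.2337, prob=0.024648
UDDD: Ā=56.5442, payoff=6.5658, prob=0.037558
DUDD: Ā=50.7142, payoff=12.3958, prob=0.037558
UUDD: Ā=79.9299, payoff=0.0000, prob=0.057231
DDUD: Ā=45.3506, payoff=17.7594, prob=0.037558
UDUD: Ā=71.4764, payoff=0.0000, prob=0.057231
DUUD: Ā=65.6464, payoff=0.0000, prob=0.057231
UUUD: Ā=103.4645, payoff=0.0000, prob=0.087210
DDDU: Ā=40.4160, payoff=22.6940, prob=0.037558
UDDU: Ā=63.6992, payoff=0.0000, prob=0.057231
DUDU: Ā=57.8692, payoff=5.2408, prob=0.057231
UUDU: Ā=91.2069, payoff=0.0000, prob=0.087210
DDUU: Ā=52.5056, payoff=10.6044, prob=0.057231
UDUU: Ā=82.7534, payoff=0.0000, prob=0.087210
DUUU: Ā=76.9234, payoff=0.0000, prob=0.087210
UUUU: Ā=121.2379, payoff=0.0000, prob=0.132891
Price = Σ prob·payoff / R^4 = 3.809611 / 2.364214 = 1.6114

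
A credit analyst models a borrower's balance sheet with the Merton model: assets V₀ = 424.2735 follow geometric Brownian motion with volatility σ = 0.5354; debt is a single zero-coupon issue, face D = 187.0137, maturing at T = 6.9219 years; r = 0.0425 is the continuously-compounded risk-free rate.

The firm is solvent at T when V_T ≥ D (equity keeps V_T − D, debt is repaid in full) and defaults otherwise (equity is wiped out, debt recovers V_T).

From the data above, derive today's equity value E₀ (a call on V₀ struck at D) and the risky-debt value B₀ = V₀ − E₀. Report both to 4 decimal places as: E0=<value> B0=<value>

E0=321.1806 B0=103.0929

Equity is a call on the firm's assets struck at D = 187.0137:
d₁ = [ln(V₀/D) + (r + σ²/2)T] / (σ√T)
   = [ln(424.2735/187.0137) + (0.0425 + 0.5·0.5354²)·6.9219] / (0.5354·√6.9219)
   = [0.819196 + 1.286273] / 1.408611 = 1.494713
d₂ = d₁ − σ√T = 1.494713 − 1.408611 = 0.086102
N(d₁) = 0.932505,  N(d₂) = 0.534308,  e^(−rT) = 0.745142
E₀ = V₀·N(d₁) − D·e^(−rT)·N(d₂)
   = 424.2735·0.932505 − 187.0137·0.745142·0.534308 = 321.180639
B₀ = V₀ − E₀ = 424.2735 − 321.180639 = 103.092861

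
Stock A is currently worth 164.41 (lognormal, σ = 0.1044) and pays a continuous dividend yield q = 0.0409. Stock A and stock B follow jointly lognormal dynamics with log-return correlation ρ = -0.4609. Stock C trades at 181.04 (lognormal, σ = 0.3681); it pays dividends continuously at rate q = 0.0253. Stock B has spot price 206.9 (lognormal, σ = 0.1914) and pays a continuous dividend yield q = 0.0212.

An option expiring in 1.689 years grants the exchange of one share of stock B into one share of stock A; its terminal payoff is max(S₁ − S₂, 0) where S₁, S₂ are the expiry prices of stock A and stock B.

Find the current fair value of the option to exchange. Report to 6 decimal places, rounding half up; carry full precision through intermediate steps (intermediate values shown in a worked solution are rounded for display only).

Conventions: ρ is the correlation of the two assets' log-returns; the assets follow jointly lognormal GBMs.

exchange price = 7.107488

σ_eff = √(σ₁² + σ₂² − 2ρσ₁σ₂) = √(0.1044² + 0.1914² − 2·-0.4609·0.1044·0.1914) = 0.256813
d₁ = (ln(S₁/S₂) + (q₂ − q₁ + σ_eff²/2)T) / (σ_eff√T) = (ln(164.41/206.9) + (0.0212 − 0.0409 + 0.032976)·1.689) / 0.333758 = -0.621553
d₂ = d₁ − σ_eff√T = -0.621553 − 0.333758 = -0.955311
N(d₁) = 0.267118,  N(d₂) = 0.169710
V = S₁·e^{−q₁T}·N(d₁) − S₂·e^{−q₂T}·N(d₂) = 40.985478 − 33.877990 = 7.107488
Key observation: no risk-free rate is needed — with the second asset as numeraire the exchange option is a call on the ratio S₁/S₂, and r cancels out of the value.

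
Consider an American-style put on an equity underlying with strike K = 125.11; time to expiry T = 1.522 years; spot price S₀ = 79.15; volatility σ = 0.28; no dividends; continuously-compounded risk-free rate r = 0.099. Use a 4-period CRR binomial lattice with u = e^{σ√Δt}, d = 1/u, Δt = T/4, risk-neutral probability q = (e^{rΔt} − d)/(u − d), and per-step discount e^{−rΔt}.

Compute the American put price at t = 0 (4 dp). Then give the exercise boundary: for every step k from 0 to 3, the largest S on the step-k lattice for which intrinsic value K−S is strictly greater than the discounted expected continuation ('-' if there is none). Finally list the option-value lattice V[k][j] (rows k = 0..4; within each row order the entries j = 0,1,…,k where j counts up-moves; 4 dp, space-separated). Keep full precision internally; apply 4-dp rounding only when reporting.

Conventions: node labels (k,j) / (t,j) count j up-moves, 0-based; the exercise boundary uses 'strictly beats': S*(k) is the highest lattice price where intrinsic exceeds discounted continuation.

Δt=0.38050  u=1.18853  d=0.84138  q=0.56751  discount=0.96303
step 4 (expiry): payoffs max(K−S,0) = 85.4447 69.0787 45.9600 13.3025 0.0000
step 3: (k=3,j=0): S=47.1434, K−S=77.9666, hold=73.3415 ⇒ V=77.9666 exercise | (k=3,j=1): S=66.5949, K−S=58.5151, hold=53.8900 ⇒ V=58.5151 exercise | (k=3,j=2): S=94.0721, K−S=31.0379, hold=26.4127 ⇒ V=31.0379 exercise | (k=3,j=3): S=132.8866, K−S=0.0000, hold=5.5405 ⇒ V=5.5405 continue  boundary S*=94.0721
step 2: (k=2,j=0): S=56.0313, K−S=69.0787, hold=64.4535 ⇒ V=69.0787 exercise | (k=2,j=1): S=79.1500, K−S=45.9600, hold=41.3348 ⇒ V=45.9600 exercise | (k=2,j=2): S=111.8075, K−S=13.3025, hold=15.9555 ⇒ V=15.9555 continue  boundary S*=79.1500
step 1: (k=1,j=0): S=66.5949, K−S=58.5151, hold=53.8900 ⇒ V=58.5151 exercise | (k=1,j=1): S=94.0721, K−S=31.0379, hold=27.8626 ⇒ V=31.0379 exercise  boundary S*=94.0721
step 0: (k=0,j=0): S=79.1500, K−S=45.9600, hold=41.3348 ⇒ V=45.9600 exercise  boundary S*=79.1500

price = 45.9600
boundary = 79.1500 94.0721 79.1500 94.0721
tree:
45.9600
58.5151 31.0379
69.0787 45.9600 15.9555
77.9666 58.5151 31.0379 5.5405
85.4447 69.0787 45.9600 13.3025 0.0000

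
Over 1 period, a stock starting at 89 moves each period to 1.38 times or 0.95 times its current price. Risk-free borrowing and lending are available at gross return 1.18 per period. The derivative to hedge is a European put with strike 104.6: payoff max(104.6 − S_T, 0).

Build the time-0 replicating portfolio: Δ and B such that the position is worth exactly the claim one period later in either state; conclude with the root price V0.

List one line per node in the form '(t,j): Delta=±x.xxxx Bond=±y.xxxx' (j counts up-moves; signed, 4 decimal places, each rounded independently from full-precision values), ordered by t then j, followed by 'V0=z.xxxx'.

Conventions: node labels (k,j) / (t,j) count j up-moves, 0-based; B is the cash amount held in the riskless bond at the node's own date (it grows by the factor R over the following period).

(0,0): Delta=-0.5239 Bond=54.5309
V0=7.9030

Risk-neutral probability p* = (R−d)/(u−d) = (1.18−0.95)/(1.38−0.95) = 0.5349.
Payoffs at expiry: V(1,0)=20.0500, V(1,1)=0.0000
  t=0,j=0: stock 89.0000 → up 122.8200 (V=0.0000), down 84.5500 (V=20.0500). Price 7.9030; hedge Δ=-0.5239, bond B=54.5309.
Check: Δ(0,0)·S0 + B(0,0) = 7.9030 = V0.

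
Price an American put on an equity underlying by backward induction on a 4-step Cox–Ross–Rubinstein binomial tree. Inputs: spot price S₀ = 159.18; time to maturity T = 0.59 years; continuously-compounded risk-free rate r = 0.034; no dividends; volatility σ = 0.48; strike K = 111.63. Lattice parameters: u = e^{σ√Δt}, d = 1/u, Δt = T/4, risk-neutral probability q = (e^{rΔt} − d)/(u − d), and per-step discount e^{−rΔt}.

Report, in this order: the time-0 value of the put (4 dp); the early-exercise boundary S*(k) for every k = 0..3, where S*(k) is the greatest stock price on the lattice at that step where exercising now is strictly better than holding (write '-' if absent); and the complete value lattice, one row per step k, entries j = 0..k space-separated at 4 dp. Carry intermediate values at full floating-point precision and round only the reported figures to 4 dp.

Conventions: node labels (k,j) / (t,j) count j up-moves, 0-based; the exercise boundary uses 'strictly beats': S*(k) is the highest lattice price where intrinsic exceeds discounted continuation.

Δt=0.14750, u=1.20243, d=0.83165, q=0.46760, disc=e^(-rΔt)=0.99500
k=4 terminal: V=max(K-S,0) → 35.4845 1.5353 0.0000 0.0000 0.0000
k=3: j=0 S=91.5599 intr=20.0701 cont=19.5117 V=20.0701[EX]; j=1 S=132.3815 intr=0.0000 cont=0.8133 V=0.8133[hold]; j=2 S=191.4034 intr=0.0000 cont=0.0000 V=0.0000[hold]; j=3 S=276.7399 intr=0.0000 cont=0.0000 V=0.0000[hold]  S*(3)=91.5599
k=2: j=0 S=110.0947 intr=1.5353 cont=11.0102 V=11.0102[hold]; j=1 S=159.1800 intr=0.0000 cont=0.4308 V=0.4308[hold]; j=2 S=230.1499 intr=0.0000 cont=0.0000 V=0.0000[hold]  S*(2)=-
k=1: j=0 S=132.3815 intr=0.0000 cont=6.0330 V=6.0330[hold]; j=1 S=191.4034 intr=0.0000 cont=0.2282 V=0.2282[hold]  S*(1)=-
k=0: j=0 S=159.1800 intr=0.0000 cont=3.3021 V=3.3021[hold]  S*(0)=-

price = 3.3021
boundary = - - - 91.5599
tree:
3.3021
6.0330 0.2282
11.0102 0.4308 0.0000
20.0701 0.8133 0.0000 0.0000
35.4845 1.5353 0.0000 0.0000 0.0000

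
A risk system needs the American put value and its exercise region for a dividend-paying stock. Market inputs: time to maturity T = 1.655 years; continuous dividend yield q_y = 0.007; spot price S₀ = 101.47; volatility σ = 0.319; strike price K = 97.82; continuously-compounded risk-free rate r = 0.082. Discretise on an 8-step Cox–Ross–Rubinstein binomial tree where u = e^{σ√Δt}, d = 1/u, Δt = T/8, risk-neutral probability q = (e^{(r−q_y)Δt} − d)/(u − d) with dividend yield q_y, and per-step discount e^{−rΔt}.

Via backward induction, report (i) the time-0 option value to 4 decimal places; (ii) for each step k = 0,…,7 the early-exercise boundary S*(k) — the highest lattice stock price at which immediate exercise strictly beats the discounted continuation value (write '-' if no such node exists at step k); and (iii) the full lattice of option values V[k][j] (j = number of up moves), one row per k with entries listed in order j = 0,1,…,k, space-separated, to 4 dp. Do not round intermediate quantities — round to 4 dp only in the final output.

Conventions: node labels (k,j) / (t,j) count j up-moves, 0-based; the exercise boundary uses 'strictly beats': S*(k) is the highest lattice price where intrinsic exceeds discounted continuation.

Δt=0.20688  u=1.15615  d=0.86494  q=0.51749  discount=0.98318
step 8 (expiry): payoffs max(K−S,0) = 66.0341 55.3325 41.0281 21.9077 0.0000 0.0000 0.0000 0.0000 0.0000
step 7: (k=7,j=0): S=36.7492, K−S=61.0708, hold=59.4786 ⇒ V=61.0708 exercise | (k=7,j=1): S=49.1217, K−S=48.6983, hold=47.1240 ⇒ V=48.6983 exercise | (k=7,j=2): S=65.6597, K−S=32.1603, hold=30.6099 ⇒ V=32.1603 exercise | (k=7,j=3): S=87.7657, K−S=10.0543, hold=10.3930 ⇒ V=10.3930 continue | (k=7,j=4): S=117.3142, K−S=0.0000, hold=0.0000 ⇒ V=0.0000 continue | (k=7,j=5): S=156.8109, K−S=0.0000, hold=0.0000 ⇒ V=0.0000 continue | (k=7,j=6): S=209.6051, K−S=0.0000, hold=0.0000 ⇒ V=0.0000 continue | (k=7,j=7): S=280.1738, K−S=0.0000, hold=0.0000 ⇒ V=0.0000 continue  boundary S*=65.6597
step 6: (k=6,j=0): S=42.4875, K−S=55.3325, hold=53.7486 ⇒ V=55.3325 exercise | (k=6,j=1): S=56.7919, K−S=41.0281, hold=39.4649 ⇒ V=41.0281 exercise | (k=6,j=2): S=75.9123, K−S=21.9077, hold=20.5445 ⇒ V=21.9077 exercise | (k=6,j=3): S=101.4700, K−S=0.0000, hold=4.9304 ⇒ V=4.9304 continue | (k=6,j=4): S=135.6324, K−S=0.0000, hold=0.0000 ⇒ V=0.0000 continue | (k=6,j=5): S=181.2963, K−S=0.0000, hold=0.0000 ⇒ V=0.0000 continue | (k=6,j=6): S=242.3342, K−S=0.0000, hold=0.0000 ⇒ V=0.0000 continue  boundary S*=75.9123
step 5: (k=5,j=0): S=49.1217, K−S=48.6983, hold=47.1240 ⇒ V=48.6983 exercise | (k=5,j=1): S=65.6597, K−S=32.1603, hold=30.6099 ⇒ V=32.1603 exercise | (k=5,j=2): S=87.7657, K−S=10.0543, hold=12.9015 ⇒ V=12.9015 continue | (k=5,j=3): S=117.3142, K−S=0.0000, hold=2.3390 ⇒ V=2.3390 continue | (k=5,j=4): S=156.8109, K−S=0.0000, hold=0.0000 ⇒ V=0.0000 continue | (k=5,j=5): S=209.6051, K−S=0.0000, hold=0.0000 ⇒ V=0.0000 continue  boundary S*=65.6597
step 4: (k=4,j=0): S=56.7919, K−S=41.0281, hold=39.4649 ⇒ V=41.0281 exercise | (k=4,j=1): S=75.9123, K−S=21.9077, hold=21.8208 ⇒ V=21.9077 exercise | (k=4,j=2): S=101.4700, K−S=0.0000, hold=7.3104 ⇒ V=7.3104 continue | (k=4,j=3): S=135.6324, K−S=0.0000, hold=1.1096 ⇒ V=1.1096 continue | (k=4,j=4): S=181.2963, K−S=0.0000, hold=0.0000 ⇒ V=0.0000 continue  boundary S*=75.9123
step 3: (k=3,j=0): S=65.6597, K−S=32.1603, hold=30.6099 ⇒ V=32.1603 exercise | (k=3,j=1): S=87.7657, K−S=10.0543, hold=14.1124 ⇒ V=14.1124 continue | (k=3,j=2): S=117.3142, K−S=0.0000, hold=4.0326 ⇒ V=4.0326 continue | (k=3,j=3): S=156.8109, K−S=0.0000, hold=0.5264 ⇒ V=0.5264 continue  boundary S*=65.6597
step 2: (k=2,j=0): S=75.9123, K−S=21.9077, hold=22.4369 ⇒ V=22.4369 continue | (k=2,j=1): S=101.4700, K−S=0.0000, hold=8.7466 ⇒ V=8.7466 continue | (k=2,j=2): S=135.6324, K−S=0.0000, hold=2.1809 ⇒ V=2.1809 continue  boundary S*=-
step 1: (k=1,j=0): S=87.7657, K−S=10.0543, hold=15.0941 ⇒ V=15.0941 continue | (k=1,j=1): S=117.3142, K−S=0.0000, hold=5.2589 ⇒ V=5.2589 continue  boundary S*=-
step 0: (k=0,j=0): S=101.4700, K−S=0.0000, hold=9.8362 ⇒ V=9.8362 continue  boundary S*=-

price = 9.8362
boundary = - - - 65.6597 75.9123 65.6597 75.9123 65.6597
tree:
9.8362
15.0941 5.2589
22.4369 8.7466 2.1809
32.1603 14.1124 4.0326 0.5264
41.0281 21.9077 7.3104 1.1096 0.0000
48.6983 32.1603 12.9015 2.3390 0.0000 0.0000
55.3325 41.0281 21.9077 4.9304 0.0000 0.0000 0.0000
61.0708 48.6983 32.1603 10.3930 0.0000 0.0000 0.0000 0.0000
66.0341 55.3325 41.0281 21.9077 0.0000 0.0000 0.0000 0.0000 0.0000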